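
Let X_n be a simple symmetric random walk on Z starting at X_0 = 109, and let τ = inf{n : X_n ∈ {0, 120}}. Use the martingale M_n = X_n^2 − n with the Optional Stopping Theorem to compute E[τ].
E[τ] = 1199

M_n = X_n^2 − n is a martingale (since E[X_{n+1}^2 | F_n] = X_n^2 + 1). By OST (τ has finite mean in a bounded region), E[M_τ] = E[M_0] = X_0^2 − 0 = 109^2 = 11881. Also E[M_τ] = E[X_τ^2] − E[τ]. The walk exits at 0 or 120, with P(hit 120 first) = 109/120, so E[X_τ^2] = 120^2 · 109/120 + 0 = 13080. Thus E[τ] = E[X_τ^2] − E[M_τ] = 13080 − 11881 = 1199 = 109(120 − 109) = 1199.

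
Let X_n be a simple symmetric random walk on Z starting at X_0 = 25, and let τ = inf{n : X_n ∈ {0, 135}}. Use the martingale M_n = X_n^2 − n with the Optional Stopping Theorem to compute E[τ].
E[τ] = 2750

M_n = X_n^2 − n is a martingale (since E[X_{n+1}^2 | F_n] = X_n^2 + 1). By OST (τ has finite mean in a bounded region), E[M_τ] = E[M_0] = X_0^2 − 0 = 25^2 = 625. Also E[M_τ] = E[X_τ^2] − E[τ]. The walk exits at 0 or 135, with P(hit 135 first) = 25/135, so E[X_τ^2] = 135^2 · 25/135 + 0 = 3375. Thus E[τ] = E[X_τ^2] − E[M_τ] = 3375 − 625 = 2750 = 25(135 − 25) = 2750.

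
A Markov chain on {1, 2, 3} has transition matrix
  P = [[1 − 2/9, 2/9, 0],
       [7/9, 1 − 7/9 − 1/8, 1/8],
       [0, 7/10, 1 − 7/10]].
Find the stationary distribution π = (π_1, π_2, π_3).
π = (98/131, 28/131, 5/131)

This is a birth-death chain on three states, which satisfies detailed balance: π_1 · P_{12} = π_2 · P_{21} and π_2 · P_{23} = π_3 · P_{32}.
From π_1 · 2/9 = π_2 · 7/9: π_2/π_1 = (2/9)/(7/9) = 2/7.
From π_2 · 1/8 = π_3 · 7/10: π_3/π_2 = (1/8)/(7/10) = 5/28.
Take π_1 proportional to 1; then unnormalized π = (1, 2/7, 5/98). Normalize by dividing by the sum 131/98:
  π = (98/131, 28/131, 5/131).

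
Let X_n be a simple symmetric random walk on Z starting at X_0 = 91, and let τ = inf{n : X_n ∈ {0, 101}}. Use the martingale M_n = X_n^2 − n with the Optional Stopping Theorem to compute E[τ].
E[τ] = 910

M_n = X_n^2 − n is a martingale (since E[X_{n+1}^2 | F_n] = X_n^2 + 1). By OST (τ has finite mean in a bounded region), E[M_τ] = E[M_0] = X_0^2 − 0 = 91^2 = 8281. Also E[M_τ] = E[X_τ^2] − E[τ]. The walk exits at 0 or 101, with P(hit 101 first) = 91/101, so E[X_τ^2] = 101^2 · 91/101 + 0 = 9191. Thus E[τ] = E[X_τ^2] − E[M_τ] = 9191 − 8281 = 910 = 91(101 − 91) = 910.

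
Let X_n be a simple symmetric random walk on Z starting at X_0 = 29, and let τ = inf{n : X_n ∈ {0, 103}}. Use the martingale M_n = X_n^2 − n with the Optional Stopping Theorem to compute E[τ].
E[τ] = 2146

M_n = X_n^2 − n is a martingale (since E[X_{n+1}^2 | F_n] = X_n^2 + 1). By OST (τ has finite mean in a bounded region), E[M_τ] = E[M_0] = X_0^2 − 0 = 29^2 = 841. Also E[M_τ] = E[X_τ^2] − E[τ]. The walk exits at 0 or 103, with P(hit 103 first) = 29/103, so E[X_τ^2] = 103^2 · 29/103 + 0 = 2987. Thus E[τ] = E[X_τ^2] − E[M_τ] = 2987 − 841 = 2146 = 29(103 − 29) = 2146.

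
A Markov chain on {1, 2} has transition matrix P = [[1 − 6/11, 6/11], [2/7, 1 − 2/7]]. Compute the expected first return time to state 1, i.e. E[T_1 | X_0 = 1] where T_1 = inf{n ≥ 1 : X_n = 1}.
E[T_1 | X_0 = 1] = 1/π_1 = 32/11

For an irreducible recurrent Markov chain with stationary distribution π, E[T_i | X_0 = i] = 1/π_i (Kac's formula). Here π_1 = (2/7)/(6/11 + 2/7) = (2/7)/(64/77) = 11/32, so E[T_1 | X_0 = 1] = 1/π_1 = (6/11 + 2/7)/(2/7) = (64/77)/(2/7) = 32/11.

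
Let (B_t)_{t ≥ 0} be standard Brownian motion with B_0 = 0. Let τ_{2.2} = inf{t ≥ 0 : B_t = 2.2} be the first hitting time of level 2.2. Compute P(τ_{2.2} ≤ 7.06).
P(τ_{2.2} ≤ 7.06) = 2(1 − Φ(2.2/√7.06)) = 2(1 − Φ(0.8280)) ≈ 0.4077

By the reflection principle for standard BM, P(τ_b ≤ t) = 2 · P(B_t ≥ b). Since B_t ~ N(0, t), P(B_t ≥ 2.2) = 1 − Φ(2.2/√t) = 1 − Φ(2.2/√7.06) = 1 − Φ(0.8280) ≈ 0.20384. Doubling: P(τ_{2.2} ≤ 7.06) ≈ 2 · 0.20384 = 0.40768 ≈ 0.4077.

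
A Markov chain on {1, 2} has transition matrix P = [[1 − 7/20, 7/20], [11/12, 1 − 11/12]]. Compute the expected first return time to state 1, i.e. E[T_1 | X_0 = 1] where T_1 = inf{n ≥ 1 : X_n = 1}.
E[T_1 | X_0 = 1] = 1/π_1 = 76/55

For an irreducible recurrent Markov chain with stationary distribution π, E[T_i | X_0 = i] = 1/π_i (Kac's formula). Here π_1 = (11/12)/(7/20 + 11/12) = (11/12)/(19/15) = 55/76, so E[T_1 | X_0 = 1] = 1/π_1 = (7/20 + 11/12)/(11/12) = (19/15)/(11/12) = 76/55.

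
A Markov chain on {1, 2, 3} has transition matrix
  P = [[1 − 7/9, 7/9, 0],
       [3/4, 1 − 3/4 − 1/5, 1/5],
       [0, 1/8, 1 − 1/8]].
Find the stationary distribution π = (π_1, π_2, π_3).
π = (135/499, 140/499, 224/499)

This is a birth-death chain on three states, which satisfies detailed balance: π_1 · P_{12} = π_2 · P_{21} and π_2 · P_{23} = π_3 · P_{32}.
From π_1 · 7/9 = π_2 · 3/4: π_2/π_1 = (7/9)/(3/4) = 28/27.
From π_2 · 1/5 = π_3 · 1/8: π_3/π_2 = (1/5)/(1/8) = 8/5.
Take π_1 proportional to 1; then unnormalized π = (1, 28/27, 224/135). Normalize by dividing by the sum 499/135:
  π = (135/499, 140/499, 224/499).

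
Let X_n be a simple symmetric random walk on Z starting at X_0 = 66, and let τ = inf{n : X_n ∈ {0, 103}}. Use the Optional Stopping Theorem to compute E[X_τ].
E[X_τ] = 66

X_n is a martingale and τ is a bounded-mean stopping time (indeed τ is finite a.s. with bounded expectation since the walk is in a bounded region). By the OST, E[X_τ] = E[X_0] = 66. Equivalently: E[X_τ] = 103 · P(hit 103 first) + 0 · P(hit 0 first) = 103 · (66/103) = 66.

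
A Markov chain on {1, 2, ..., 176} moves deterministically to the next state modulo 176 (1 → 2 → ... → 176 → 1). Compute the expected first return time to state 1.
E[T_1 | X_0 = 1] = 176

The chain cycles deterministically, so starting at state 1 it returns in exactly 176 steps. Equivalently, the stationary distribution is uniform π_j = 1/176 for every state j, so by Kac's formula E[T_1] = 1/π_1 = 176.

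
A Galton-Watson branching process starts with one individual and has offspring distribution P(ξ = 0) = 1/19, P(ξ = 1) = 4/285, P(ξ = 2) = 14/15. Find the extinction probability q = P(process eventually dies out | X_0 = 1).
q = 15/266

The pgf is f(s) = 1/19 + 4/285·s + 14/15·s². The extinction probability q is the smallest fixed point of f in [0, 1]. Setting s = f(s):
  14/15·s² + (4/285 − 1)·s + 1/19 = 0
  14/15·s² − (1/19 + 14/15)·s + 1/19 = 0
which factors as (s − 1)·(14/15·s − 1/19) = 0, giving roots s = 1 and s = (1/19)/(14/15) = 15/266.
Mean offspring μ = 4/285 + 2·14/15 = 536/285 > 1 (supercritical), so q < 1. The extinction probability is the smaller root: q = (1/19)/(14/15) = 15/266.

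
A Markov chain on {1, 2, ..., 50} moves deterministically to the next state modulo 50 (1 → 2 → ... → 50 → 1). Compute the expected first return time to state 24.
E[T_24 | X_0 = 24] = 50

The chain cycles deterministically, so starting at state 24 it returns in exactly 50 steps. Equivalently, the stationary distribution is uniform π_j = 1/50 for every state j, so by Kac's formula E[T_24] = 1/π_24 = 50.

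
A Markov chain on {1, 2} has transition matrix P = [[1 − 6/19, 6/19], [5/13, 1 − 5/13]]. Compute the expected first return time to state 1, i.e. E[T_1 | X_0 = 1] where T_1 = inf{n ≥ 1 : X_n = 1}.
E[T_1 | X_0 = 1] = 1/π_1 = 173/95

For an irreducible recurrent Markov chain with stationary distribution π, E[T_i | X_0 = i] = 1/π_i (Kac's formula). Here π_1 = (5/13)/(6/19 + 5/13) = (5/13)/(173/247) = 95/173, so E[T_1 | X_0 = 1] = 1/π_1 = (6/19 + 5/13)/(5/13) = (173/247)/(5/13) = 173/95.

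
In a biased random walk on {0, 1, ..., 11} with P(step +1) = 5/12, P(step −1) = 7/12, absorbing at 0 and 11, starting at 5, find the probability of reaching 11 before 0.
P(hit 11 before 0) = (1 − (7/5)^5) / (1 − (7/5)^11) = 106890625/964249309

Let u_k denote P(reach 11 before 0 | start at k). Boundary: u_0 = 0, u_11 = 1. Recurrence: u_k = 5/12·u_{k+1} + 7/12·u_{k-1} for 1 ≤ k ≤ 10. Try u_k = A + B·r^k with r = q/p = (7/12)/(5/12) = 7/5. Substitution satisfies the recurrence; boundary conditions give:
  u_k = (1 − r^k) / (1 − r^N) = (1 − (7/5)^5) / (1 − (7/5)^11) = 106890625/964249309.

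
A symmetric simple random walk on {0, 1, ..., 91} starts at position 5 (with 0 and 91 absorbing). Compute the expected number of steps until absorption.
E[τ | X_0 = 5] = 430

Let v_k = E[τ | X_0 = k]. Boundary: v_0 = v_91 = 0. Recurrence: v_k = 1 + (v_{k-1} + v_{k+1})/2 for 1 ≤ k ≤ 90. The particular solution to v_k − (v_{k-1} + v_{k+1})/2 = 1 is v_k = −k^2. Adding homogeneous solution A + B k and matching boundaries gives v_k = k (91 − k). Substituting k = 5: v_5 = 5 · 86 = 430.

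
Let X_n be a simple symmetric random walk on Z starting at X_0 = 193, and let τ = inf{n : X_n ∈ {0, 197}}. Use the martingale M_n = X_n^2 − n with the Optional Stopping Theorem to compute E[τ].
E[τ] = 772

M_n = X_n^2 − n is a martingale (since E[X_{n+1}^2 | F_n] = X_n^2 + 1). By OST (τ has finite mean in a bounded region), E[M_τ] = E[M_0] = X_0^2 − 0 = 193^2 = 37249. Also E[M_τ] = E[X_τ^2] − E[τ]. The walk exits at 0 or 197, with P(hit 197 first) = 193/197, so E[X_τ^2] = 197^2 · 193/197 + 0 = 38021. Thus E[τ] = E[X_τ^2] − E[M_τ] = 38021 − 37249 = 772 = 193(197 − 193) = 772.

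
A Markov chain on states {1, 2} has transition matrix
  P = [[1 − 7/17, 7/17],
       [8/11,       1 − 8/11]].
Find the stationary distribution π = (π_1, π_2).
π_1 = 136/213, π_2 = 77/213

Solve πP = π with π_1 + π_2 = 1. From πP = π: π_1 · (1 − 7/17) + π_2 · 8/11 = π_1 ⇒ π_2 · 8/11 = π_1 · 7/17 ⇒ π_2/π_1 = (7/17)/(8/11) = 77/136. Together with π_1 + π_2 = 1:
  π_1 = (8/11)/(7/17 + 8/11) = (8/11)/(213/187) = 136/213,
  π_2 = (7/17)/(7/17 + 8/11) = (7/17)/(213/187) = 77/213.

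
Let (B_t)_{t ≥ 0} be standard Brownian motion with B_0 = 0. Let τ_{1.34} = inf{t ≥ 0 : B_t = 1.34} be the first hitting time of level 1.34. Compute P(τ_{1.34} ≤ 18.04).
P(τ_{1.34} ≤ 18.04) = 2(1 − Φ(1.34/√18.04)) = 2(1 − Φ(0.3155)) ≈ 0.7524

By the reflection principle for standard BM, P(τ_b ≤ t) = 2 · P(B_t ≥ b). Since B_t ~ N(0, t), P(B_t ≥ 1.34) = 1 − Φ(1.34/√t) = 1 − Φ(1.34/√18.04) = 1 − Φ(0.3155) ≈ 0.37619. Doubling: P(τ_{1.34} ≤ 18.04) ≈ 2 · 0.37619 = 0.75238 ≈ 0.7524.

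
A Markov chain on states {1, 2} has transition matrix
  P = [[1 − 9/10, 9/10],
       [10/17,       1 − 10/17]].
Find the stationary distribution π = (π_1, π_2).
π_1 = 100/253, π_2 = 153/253

Solve πP = π with π_1 + π_2 = 1. From πP = π: π_1 · (1 − 9/10) + π_2 · 10/17 = π_1 ⇒ π_2 · 10/17 = π_1 · 9/10 ⇒ π_2/π_1 = (9/10)/(10/17) = 153/100. Together with π_1 + π_2 = 1:
  π_1 = (10/17)/(9/10 + 10/17) = (10/17)/(253/170) = 100/253,
  π_2 = (9/10)/(9/10 + 10/17) = (9/10)/(253/170) = 153/253.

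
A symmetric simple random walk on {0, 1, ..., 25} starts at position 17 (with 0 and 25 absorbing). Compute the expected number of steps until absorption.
E[τ | X_0 = 17] = 136

Let v_k = E[τ | X_0 = k]. Boundary: v_0 = v_25 = 0. Recurrence: v_k = 1 + (v_{k-1} + v_{k+1})/2 for 1 ≤ k ≤ 24. The particular solution to v_k − (v_{k-1} + v_{k+1})/2 = 1 is v_k = −k^2. Adding homogeneous solution A + B k and matching boundaries gives v_k = k (25 − k). Substituting k = 17: v_17 = 17 · 8 = 136.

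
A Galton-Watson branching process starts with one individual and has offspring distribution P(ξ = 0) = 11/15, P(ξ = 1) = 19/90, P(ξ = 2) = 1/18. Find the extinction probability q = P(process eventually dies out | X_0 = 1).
q = 1

Mean offspring μ = 0·11/15 + 1·19/90 + 2·1/18 = 29/90 ≤ 1. For μ ≤ 1 with offspring not concentrated at 1, the Galton-Watson process goes extinct almost surely, so q = 1.
(Algebraic check: The pgf is f(s) = 11/15 + 19/90·s + 1/18·s². The extinction probability q is the smallest fixed point of f in [0, 1]. Setting s = f(s):
  1/18·s² + (19/90 − 1)·s + 11/15 = 0
  1/18·s² − (11/15 + 1/18)·s + 11/15 = 0
which factors as (s − 1)·(1/18·s − 11/15) = 0, giving roots s = 1 and s = (11/15)/(1/18) = 66/5. Since 66/5 ≥ 1, the smallest root in [0, 1] is s = 1.)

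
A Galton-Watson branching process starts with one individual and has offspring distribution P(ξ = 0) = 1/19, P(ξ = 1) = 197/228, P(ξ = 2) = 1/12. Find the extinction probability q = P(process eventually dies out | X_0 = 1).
q = 12/19

The pgf is f(s) = 1/19 + 197/228·s + 1/12·s². The extinction probability q is the smallest fixed point of f in [0, 1]. Setting s = f(s):
  1/12·s² + (197/228 − 1)·s + 1/19 = 0
  1/12·s² − (1/19 + 1/12)·s + 1/19 = 0
which factors as (s − 1)·(1/12·s − 1/19) = 0, giving roots s = 1 and s = (1/19)/(1/12) = 12/19.
Mean offspring μ = 197/228 + 2·1/12 = 235/228 > 1 (supercritical), so q < 1. The extinction probability is the smaller root: q = (1/19)/(1/12) = 12/19.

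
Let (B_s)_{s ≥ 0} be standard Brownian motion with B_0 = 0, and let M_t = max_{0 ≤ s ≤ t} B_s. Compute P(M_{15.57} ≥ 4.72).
P(M_{15.57} ≥ 4.72) = 2·P(B_{15.57} ≥ 4.72) = 2(1 − Φ(4.72/√15.57)) ≈ 0.2316

By the reflection principle for Brownian motion, P(M_t ≥ a) = 2 · P(B_t ≥ a) for a ≥ 0. Since B_t ~ N(0, t), P(B_t ≥ 4.72) = 1 − Φ(4.72/√t) = 1 − Φ(4.72/√15.57) = 1 − Φ(1.1962). So
  P(M_{15.57} ≥ 4.72) = 2(1 − Φ(1.1962)) ≈ 0.2316.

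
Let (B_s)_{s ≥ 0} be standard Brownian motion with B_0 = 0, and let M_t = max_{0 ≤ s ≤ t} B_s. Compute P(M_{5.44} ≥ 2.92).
P(M_{5.44} ≥ 2.92) = 2·P(B_{5.44} ≥ 2.92) = 2(1 − Φ(2.92/√5.44)) ≈ 0.2106

By the reflection principle for Brownian motion, P(M_t ≥ a) = 2 · P(B_t ≥ a) for a ≥ 0. Since B_t ~ N(0, t), P(B_t ≥ 2.92) = 1 − Φ(2.92/√t) = 1 − Φ(2.92/√5.44) = 1 − Φ(1.2519). So
  P(M_{5.44} ≥ 2.92) = 2(1 − Φ(1.2519)) ≈ 0.2106.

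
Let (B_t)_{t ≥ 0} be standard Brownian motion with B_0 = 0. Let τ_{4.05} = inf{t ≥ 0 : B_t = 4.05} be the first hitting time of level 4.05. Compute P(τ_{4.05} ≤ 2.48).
P(τ_{4.05} ≤ 2.48) = 2(1 − Φ(4.05/√2.48)) = 2(1 − Φ(2.5718)) ≈ 0.0101

By the reflection principle for standard BM, P(τ_b ≤ t) = 2 · P(B_t ≥ b). Since B_t ~ N(0, t), P(B_t ≥ 4.05) = 1 − Φ(4.05/√t) = 1 − Φ(4.05/√2.48) = 1 − Φ(2.5718) ≈ 0.00506. Doubling: P(τ_{4.05} ≤ 2.48) ≈ 2 · 0.00506 = 0.01012 ≈ 0.0101.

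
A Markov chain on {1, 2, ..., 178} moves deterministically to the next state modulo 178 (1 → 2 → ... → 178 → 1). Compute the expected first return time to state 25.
E[T_25 | X_0 = 25] = 178

The chain cycles deterministically, so starting at state 25 it returns in exactly 178 steps. Equivalently, the stationary distribution is uniform π_j = 1/178 for every state j, so by Kac's formula E[T_25] = 1/π_25 = 178.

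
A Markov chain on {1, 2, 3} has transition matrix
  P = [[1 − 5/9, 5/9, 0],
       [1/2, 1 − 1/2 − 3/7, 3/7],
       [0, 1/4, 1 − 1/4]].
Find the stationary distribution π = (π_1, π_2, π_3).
π = (63/253, 70/253, 120/253)

This is a birth-death chain on three states, which satisfies detailed balance: π_1 · P_{12} = π_2 · P_{21} and π_2 · P_{23} = π_3 · P_{32}.
From π_1 · 5/9 = π_2 · 1/2: π_2/π_1 = (5/9)/(1/2) = 10/9.
From π_2 · 3/7 = π_3 · 1/4: π_3/π_2 = (3/7)/(1/4) = 12/7.
Take π_1 proportional to 1; then unnormalized π = (1, 10/9, 40/21). Normalize by dividing by the sum 253/63:
  π = (63/253, 70/253, 120/253).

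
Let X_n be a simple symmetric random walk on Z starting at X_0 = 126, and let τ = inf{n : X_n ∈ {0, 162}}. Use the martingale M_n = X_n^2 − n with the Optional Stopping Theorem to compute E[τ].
E[τ] = 4536

M_n = X_n^2 − n is a martingale (since E[X_{n+1}^2 | F_n] = X_n^2 + 1). By OST (τ has finite mean in a bounded region), E[M_τ] = E[M_0] = X_0^2 − 0 = 126^2 = 15876. Also E[M_τ] = E[X_τ^2] − E[τ]. The walk exits at 0 or 162, with P(hit 162 first) = 126/162, so E[X_τ^2] = 162^2 · 126/162 + 0 = 20412. Thus E[τ] = E[X_τ^2] − E[M_τ] = 20412 − 15876 = 4536 = 126(162 − 126) = 4536.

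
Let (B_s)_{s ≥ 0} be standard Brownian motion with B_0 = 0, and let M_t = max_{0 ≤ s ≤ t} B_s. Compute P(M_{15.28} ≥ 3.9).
P(M_{15.28} ≥ 3.9) = 2·P(B_{15.28} ≥ 3.9) = 2(1 − Φ(3.9/√15.28)) ≈ 0.3184

By the reflection principle for Brownian motion, P(M_t ≥ a) = 2 · P(B_t ≥ a) for a ≥ 0. Since B_t ~ N(0, t), P(B_t ≥ 3.9) = 1 − Φ(3.9/√t) = 1 − Φ(3.9/√15.28) = 1 − Φ(0.9977). So
  P(M_{15.28} ≥ 3.9) = 2(1 − Φ(0.9977)) ≈ 0.3184.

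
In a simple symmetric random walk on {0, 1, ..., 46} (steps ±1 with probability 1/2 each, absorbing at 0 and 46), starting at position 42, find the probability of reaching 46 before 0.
P(hit 46 before 0) = 42/46 = 21/23

Let u_k = P(hit 46 before 0 | start at k). Then u_0 = 0, u_46 = 1, and u_k = u_{k-1}/2 + u_{k+1}/2 for 1 ≤ k ≤ 45. This harmonic recurrence is solved by u_k = k/46, giving u_42 = 42/46 = 21/23.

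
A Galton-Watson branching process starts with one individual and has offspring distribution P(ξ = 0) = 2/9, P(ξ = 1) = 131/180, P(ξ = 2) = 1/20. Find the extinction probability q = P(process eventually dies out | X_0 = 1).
q = 1

Mean offspring μ = 0·2/9 + 1·131/180 + 2·1/20 = 149/180 ≤ 1. For μ ≤ 1 with offspring not concentrated at 1, the Galton-Watson process goes extinct almost surely, so q = 1.
(Algebraic check: The pgf is f(s) = 2/9 + 131/180·s + 1/20·s². The extinction probability q is the smallest fixed point of f in [0, 1]. Setting s = f(s):
  1/20·s² + (131/180 − 1)·s + 2/9 = 0
  1/20·s² − (2/9 + 1/20)·s + 2/9 = 0
which factors as (s − 1)·(1/20·s − 2/9) = 0, giving roots s = 1 and s = (2/9)/(1/20) = 40/9. Since 40/9 ≥ 1, the smallest root in [0, 1] is s = 1.)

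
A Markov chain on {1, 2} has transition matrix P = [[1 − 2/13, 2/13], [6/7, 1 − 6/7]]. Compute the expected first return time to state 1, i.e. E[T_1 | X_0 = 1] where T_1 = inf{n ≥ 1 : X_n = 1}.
E[T_1 | X_0 = 1] = 1/π_1 = 46/39

For an irreducible recurrent Markov chain with stationary distribution π, E[T_i | X_0 = i] = 1/π_i (Kac's formula). Here π_1 = (6/7)/(2/13 + 6/7) = (6/7)/(92/91) = 39/46, so E[T_1 | X_0 = 1] = 1/π_1 = (2/13 + 6/7)/(6/7) = (92/91)/(6/7) = 46/39.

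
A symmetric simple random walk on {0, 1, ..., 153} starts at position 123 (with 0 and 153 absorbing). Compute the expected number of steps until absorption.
E[τ | X_0 = 123] = 3690

Let v_k = E[τ | X_0 = k]. Boundary: v_0 = v_153 = 0. Recurrence: v_k = 1 + (v_{k-1} + v_{k+1})/2 for 1 ≤ k ≤ 152. The particular solution to v_k − (v_{k-1} + v_{k+1})/2 = 1 is v_k = −k^2. Adding homogeneous solution A + B k and matching boundaries gives v_k = k (153 − k). Substituting k = 123: v_123 = 123 · 30 = 3690.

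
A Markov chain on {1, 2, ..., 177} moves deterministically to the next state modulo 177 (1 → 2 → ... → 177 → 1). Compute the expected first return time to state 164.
E[T_164 | X_0 = 164] = 177

The chain cycles deterministically, so starting at state 164 it returns in exactly 177 steps. Equivalently, the stationary distribution is uniform π_j = 1/177 for every state j, so by Kac's formula E[T_164] = 1/π_164 = 177.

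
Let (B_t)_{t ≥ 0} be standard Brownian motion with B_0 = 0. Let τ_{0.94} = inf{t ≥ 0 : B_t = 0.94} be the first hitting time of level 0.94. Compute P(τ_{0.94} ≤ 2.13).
P(τ_{0.94} ≤ 2.13) = 2(1 − Φ(0.94/√2.13)) = 2(1 − Φ(0.6441)) ≈ 0.5195

By the reflection principle for standard BM, P(τ_b ≤ t) = 2 · P(B_t ≥ b). Since B_t ~ N(0, t), P(B_t ≥ 0.94) = 1 − Φ(0.94/√t) = 1 − Φ(0.94/√2.13) = 1 − Φ(0.6441) ≈ 0.25976. Doubling: P(τ_{0.94} ≤ 2.13) ≈ 2 · 0.25976 = 0.51952 ≈ 0.5195.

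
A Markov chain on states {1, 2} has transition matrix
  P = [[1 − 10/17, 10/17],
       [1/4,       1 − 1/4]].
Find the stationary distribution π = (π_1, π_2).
π_1 = 17/57, π_2 = 40/57

Solve πP = π with π_1 + π_2 = 1. From πP = π: π_1 · (1 − 10/17) + π_2 · 1/4 = π_1 ⇒ π_2 · 1/4 = π_1 · 10/17 ⇒ π_2/π_1 = (10/17)/(1/4) = 40/17. Together with π_1 + π_2 = 1:
  π_1 = (1/4)/(10/17 + 1/4) = (1/4)/(57/68) = 17/57,
  π_2 = (10/17)/(10/17 + 1/4) = (10/17)/(57/68) = 40/57.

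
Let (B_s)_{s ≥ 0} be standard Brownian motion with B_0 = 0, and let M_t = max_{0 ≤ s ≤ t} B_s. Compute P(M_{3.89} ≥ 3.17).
P(M_{3.89} ≥ 3.17) = 2·P(B_{3.89} ≥ 3.17) = 2(1 − Φ(3.17/√3.89)) ≈ 0.1080

By the reflection principle for Brownian motion, P(M_t ≥ a) = 2 · P(B_t ≥ a) for a ≥ 0. Since B_t ~ N(0, t), P(B_t ≥ 3.17) = 1 − Φ(3.17/√t) = 1 − Φ(3.17/√3.89) = 1 − Φ(1.6073). So
  P(M_{3.89} ≥ 3.17) = 2(1 − Φ(1.6073)) ≈ 0.1080.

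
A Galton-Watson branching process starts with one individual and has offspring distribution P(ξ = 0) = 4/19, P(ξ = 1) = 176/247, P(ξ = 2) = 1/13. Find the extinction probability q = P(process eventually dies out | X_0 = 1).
q = 1

Mean offspring μ = 0·4/19 + 1·176/247 + 2·1/13 = 214/247 ≤ 1. For μ ≤ 1 with offspring not concentrated at 1, the Galton-Watson process goes extinct almost surely, so q = 1.
(Algebraic check: The pgf is f(s) = 4/19 + 176/247·s + 1/13·s². The extinction probability q is the smallest fixed point of f in [0, 1]. Setting s = f(s):
  1/13·s² + (176/247 − 1)·s + 4/19 = 0
  1/13·s² − (4/19 + 1/13)·s + 4/19 = 0
which factors as (s − 1)·(1/13·s − 4/19) = 0, giving roots s = 1 and s = (4/19)/(1/13) = 52/19. Since 52/19 ≥ 1, the smallest root in [0, 1] is s = 1.)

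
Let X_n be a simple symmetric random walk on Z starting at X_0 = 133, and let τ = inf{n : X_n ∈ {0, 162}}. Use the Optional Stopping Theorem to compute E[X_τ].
E[X_τ] = 133

X_n is a martingale and τ is a bounded-mean stopping time (indeed τ is finite a.s. with bounded expectation since the walk is in a bounded region). By the OST, E[X_τ] = E[X_0] = 133. Equivalently: E[X_τ] = 162 · P(hit 162 first) + 0 · P(hit 0 first) = 162 · (133/162) = 133.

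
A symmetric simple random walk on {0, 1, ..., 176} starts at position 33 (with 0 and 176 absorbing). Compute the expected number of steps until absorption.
E[τ | X_0 = 33] = 4719

Let v_k = E[τ | X_0 = k]. Boundary: v_0 = v_176 = 0. Recurrence: v_k = 1 + (v_{k-1} + v_{k+1})/2 for 1 ≤ k ≤ 175. The particular solution to v_k − (v_{k-1} + v_{k+1})/2 = 1 is v_k = −k^2. Adding homogeneous solution A + B k and matching boundaries gives v_k = k (176 − k). Substituting k = 33: v_33 = 33 · 143 = 4719.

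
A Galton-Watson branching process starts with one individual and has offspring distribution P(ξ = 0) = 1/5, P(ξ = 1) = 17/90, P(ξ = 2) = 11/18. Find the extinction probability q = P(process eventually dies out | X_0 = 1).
q = 18/55

The pgf is f(s) = 1/5 + 17/90·s + 11/18·s². The extinction probability q is the smallest fixed point of f in [0, 1]. Setting s = f(s):
  11/18·s² + (17/90 − 1)·s + 1/5 = 0
  11/18·s² − (1/5 + 11/18)·s + 1/5 = 0
which factors as (s − 1)·(11/18·s − 1/5) = 0, giving roots s = 1 and s = (1/5)/(11/18) = 18/55.
Mean offspring μ = 17/90 + 2·11/18 = 127/90 > 1 (supercritical), so q < 1. The extinction probability is the smaller root: q = (1/5)/(11/18) = 18/55.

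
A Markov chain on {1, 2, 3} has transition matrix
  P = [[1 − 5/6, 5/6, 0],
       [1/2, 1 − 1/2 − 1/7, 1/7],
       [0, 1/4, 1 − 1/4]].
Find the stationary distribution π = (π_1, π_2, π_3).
π = (21/76, 35/76, 5/19)

This is a birth-death chain on three states, which satisfies detailed balance: π_1 · P_{12} = π_2 · P_{21} and π_2 · P_{23} = π_3 · P_{32}.
From π_1 · 5/6 = π_2 · 1/2: π_2/π_1 = (5/6)/(1/2) = 5/3.
From π_2 · 1/7 = π_3 · 1/4: π_3/π_2 = (1/7)/(1/4) = 4/7.
Take π_1 proportional to 1; then unnormalized π = (1, 5/3, 20/21). Normalize by dividing by the sum 76/21:
  π = (21/76, 35/76, 5/19).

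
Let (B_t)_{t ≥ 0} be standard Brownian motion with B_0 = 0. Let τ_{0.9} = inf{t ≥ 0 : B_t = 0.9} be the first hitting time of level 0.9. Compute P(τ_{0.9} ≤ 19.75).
P(τ_{0.9} ≤ 19.75) = 2(1 − Φ(0.9/√19.75)) = 2(1 − Φ(0.2025)) ≈ 0.8395

By the reflection principle for standard BM, P(τ_b ≤ t) = 2 · P(B_t ≥ b). Since B_t ~ N(0, t), P(B_t ≥ 0.9) = 1 − Φ(0.9/√t) = 1 − Φ(0.9/√19.75) = 1 − Φ(0.2025) ≈ 0.41976. Doubling: P(τ_{0.9} ≤ 19.75) ≈ 2 · 0.41976 = 0.83952 ≈ 0.8395.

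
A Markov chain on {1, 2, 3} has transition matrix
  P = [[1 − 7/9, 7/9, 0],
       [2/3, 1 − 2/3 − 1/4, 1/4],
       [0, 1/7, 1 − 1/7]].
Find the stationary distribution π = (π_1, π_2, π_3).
π = (24/101, 28/101, 49/101)

This is a birth-death chain on three states, which satisfies detailed balance: π_1 · P_{12} = π_2 · P_{21} and π_2 · P_{23} = π_3 · P_{32}.
From π_1 · 7/9 = π_2 · 2/3: π_2/π_1 = (7/9)/(2/3) = 7/6.
From π_2 · 1/4 = π_3 · 1/7: π_3/π_2 = (1/4)/(1/7) = 7/4.
Take π_1 proportional to 1; then unnormalized π = (1, 7/6, 49/24). Normalize by dividing by the sum 101/24:
  π = (24/101, 28/101, 49/101).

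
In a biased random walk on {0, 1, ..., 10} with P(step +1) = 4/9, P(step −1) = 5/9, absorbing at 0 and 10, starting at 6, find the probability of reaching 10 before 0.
P(hit 10 before 0) = (1 − (5/4)^6) / (1 − (5/4)^10) = 327936/968561

Let u_k denote P(reach 10 before 0 | start at k). Boundary: u_0 = 0, u_10 = 1. Recurrence: u_k = 4/9·u_{k+1} + 5/9·u_{k-1} for 1 ≤ k ≤ 9. Try u_k = A + B·r^k with r = q/p = (5/9)/(4/9) = 5/4. Substitution satisfies the recurrence; boundary conditions give:
  u_k = (1 − r^k) / (1 − r^N) = (1 − (5/4)^6) / (1 − (5/4)^10) = 327936/968561.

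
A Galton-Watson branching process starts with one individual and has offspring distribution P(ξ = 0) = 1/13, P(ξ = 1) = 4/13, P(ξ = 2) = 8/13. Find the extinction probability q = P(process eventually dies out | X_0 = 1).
q = 1/8

The pgf is f(s) = 1/13 + 4/13·s + 8/13·s². The extinction probability q is the smallest fixed point of f in [0, 1]. Setting s = f(s):
  8/13·s² + (4/13 − 1)·s + 1/13 = 0
  8/13·s² − (1/13 + 8/13)·s + 1/13 = 0
which factors as (s − 1)·(8/13·s − 1/13) = 0, giving roots s = 1 and s = (1/13)/(8/13) = 1/8.
Mean offspring μ = 4/13 + 2·8/13 = 20/13 > 1 (supercritical), so q < 1. The extinction probability is the smaller root: q = (1/13)/(8/13) = 1/8.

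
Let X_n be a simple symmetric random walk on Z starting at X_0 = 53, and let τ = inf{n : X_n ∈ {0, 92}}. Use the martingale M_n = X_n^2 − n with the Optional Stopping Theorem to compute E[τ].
E[τ] = 2067

M_n = X_n^2 − n is a martingale (since E[X_{n+1}^2 | F_n] = X_n^2 + 1). By OST (τ has finite mean in a bounded region), E[M_τ] = E[M_0] = X_0^2 − 0 = 53^2 = 2809. Also E[M_τ] = E[X_τ^2] − E[τ]. The walk exits at 0 or 92, with P(hit 92 first) = 53/92, so E[X_τ^2] = 92^2 · 53/92 + 0 = 4876. Thus E[τ] = E[X_τ^2] − E[M_τ] = 4876 − 2809 = 2067 = 53(92 − 53) = 2067.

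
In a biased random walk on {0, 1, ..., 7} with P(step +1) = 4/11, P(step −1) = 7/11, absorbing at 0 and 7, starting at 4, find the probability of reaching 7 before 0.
P(hit 7 before 0) = (1 − (7/4)^4) / (1 − (7/4)^7) = 45760/269053

Let u_k denote P(reach 7 before 0 | start at k). Boundary: u_0 = 0, u_7 = 1. Recurrence: u_k = 4/11·u_{k+1} + 7/11·u_{k-1} for 1 ≤ k ≤ 6. Try u_k = A + B·r^k with r = q/p = (7/11)/(4/11) = 7/4. Substitution satisfies the recurrence; boundary conditions give:
  u_k = (1 − r^k) / (1 − r^N) = (1 − (7/4)^4) / (1 − (7/4)^7) = 45760/269053.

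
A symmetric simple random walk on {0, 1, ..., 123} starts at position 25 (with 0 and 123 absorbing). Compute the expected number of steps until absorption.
E[τ | X_0 = 25] = 2450

Let v_k = E[τ | X_0 = k]. Boundary: v_0 = v_123 = 0. Recurrence: v_k = 1 + (v_{k-1} + v_{k+1})/2 for 1 ≤ k ≤ 122. The particular solution to v_k − (v_{k-1} + v_{k+1})/2 = 1 is v_k = −k^2. Adding homogeneous solution A + B k and matching boundaries gives v_k = k (123 − k). Substituting k = 25: v_25 = 25 · 98 = 2450.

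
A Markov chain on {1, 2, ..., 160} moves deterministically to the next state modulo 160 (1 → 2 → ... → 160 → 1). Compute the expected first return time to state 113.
E[T_113 | X_0 = 113] = 160

The chain cycles deterministically, so starting at state 113 it returns in exactly 160 steps. Equivalently, the stationary distribution is uniform π_j = 1/160 for every state j, so by Kac's formula E[T_113] = 1/π_113 = 160.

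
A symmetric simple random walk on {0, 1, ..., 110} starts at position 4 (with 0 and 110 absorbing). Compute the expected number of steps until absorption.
E[τ | X_0 = 4] = 424

Let v_k = E[τ | X_0 = k]. Boundary: v_0 = v_110 = 0. Recurrence: v_k = 1 + (v_{k-1} + v_{k+1})/2 for 1 ≤ k ≤ 109. The particular solution to v_k − (v_{k-1} + v_{k+1})/2 = 1 is v_k = −k^2. Adding homogeneous solution A + B k and matching boundaries gives v_k = k (110 − k). Substituting k = 4: v_4 = 4 · 106 = 424.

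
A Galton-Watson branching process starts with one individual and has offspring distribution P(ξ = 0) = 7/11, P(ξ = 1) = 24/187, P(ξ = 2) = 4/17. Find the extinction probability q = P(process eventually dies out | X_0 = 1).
q = 1

Mean offspring μ = 0·7/11 + 1·24/187 + 2·4/17 = 112/187 ≤ 1. For μ ≤ 1 with offspring not concentrated at 1, the Galton-Watson process goes extinct almost surely, so q = 1.
(Algebraic check: The pgf is f(s) = 7/11 + 24/187·s + 4/17·s². The extinction probability q is the smallest fixed point of f in [0, 1]. Setting s = f(s):
  4/17·s² + (24/187 − 1)·s + 7/11 = 0
  4/17·s² − (7/11 + 4/17)·s + 7/11 = 0
which factors as (s − 1)·(4/17·s − 7/11) = 0, giving roots s = 1 and s = (7/11)/(4/17) = 119/44. Since 119/44 ≥ 1, the smallest root in [0, 1] is s = 1.)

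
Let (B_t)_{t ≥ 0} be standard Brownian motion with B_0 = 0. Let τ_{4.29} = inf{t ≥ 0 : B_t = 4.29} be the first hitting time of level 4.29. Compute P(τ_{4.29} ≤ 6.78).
P(τ_{4.29} ≤ 6.78) = 2(1 − Φ(4.29/√6.78)) = 2(1 − Φ(1.6476)) ≈ 0.0994

By the reflection principle for standard BM, P(τ_b ≤ t) = 2 · P(B_t ≥ b). Since B_t ~ N(0, t), P(B_t ≥ 4.29) = 1 − Φ(4.29/√t) = 1 − Φ(4.29/√6.78) = 1 − Φ(1.6476) ≈ 0.04972. Doubling: P(τ_{4.29} ≤ 6.78) ≈ 2 · 0.04972 = 0.09944 ≈ 0.0994.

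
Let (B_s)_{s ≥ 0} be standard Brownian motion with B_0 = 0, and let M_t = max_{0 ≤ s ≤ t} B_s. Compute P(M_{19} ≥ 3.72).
P(M_{19} ≥ 3.72) = 2·P(B_{19} ≥ 3.72) = 2(1 − Φ(3.72/√19)) ≈ 0.3934

By the reflection principle for Brownian motion, P(M_t ≥ a) = 2 · P(B_t ≥ a) for a ≥ 0. Since B_t ~ N(0, t), P(B_t ≥ 3.72) = 1 − Φ(3.72/√t) = 1 − Φ(3.72/√19) = 1 − Φ(0.8534). So
  P(M_{19} ≥ 3.72) = 2(1 − Φ(0.8534)) ≈ 0.3934.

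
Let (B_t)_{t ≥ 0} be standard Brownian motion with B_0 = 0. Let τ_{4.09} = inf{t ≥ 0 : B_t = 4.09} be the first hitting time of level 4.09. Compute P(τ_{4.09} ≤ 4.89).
P(τ_{4.09} ≤ 4.89) = 2(1 − Φ(4.09/√4.89)) = 2(1 − Φ(1.8496)) ≈ 0.0644

By the reflection principle for standard BM, P(τ_b ≤ t) = 2 · P(B_t ≥ b). Since B_t ~ N(0, t), P(B_t ≥ 4.09) = 1 − Φ(4.09/√t) = 1 − Φ(4.09/√4.89) = 1 − Φ(1.8496) ≈ 0.03219. Doubling: P(τ_{4.09} ≤ 4.89) ≈ 2 · 0.03219 = 0.06438 ≈ 0.0644.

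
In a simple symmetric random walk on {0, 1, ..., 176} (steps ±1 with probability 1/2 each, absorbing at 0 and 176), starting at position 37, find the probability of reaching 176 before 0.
P(hit 176 before 0) = 37/176

Let u_k = P(hit 176 before 0 | start at k). Then u_0 = 0, u_176 = 1, and u_k = u_{k-1}/2 + u_{k+1}/2 for 1 ≤ k ≤ 175. This harmonic recurrence is solved by u_k = k/176, giving u_37 = 37/176.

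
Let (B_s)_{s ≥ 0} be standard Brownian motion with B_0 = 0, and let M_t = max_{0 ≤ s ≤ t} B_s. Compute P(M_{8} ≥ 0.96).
P(M_{8} ≥ 0.96) = 2·P(B_{8} ≥ 0.96) = 2(1 − Φ(0.96/√8)) ≈ 0.7343

By the reflection principle for Brownian motion, P(M_t ≥ a) = 2 · P(B_t ≥ a) for a ≥ 0. Since B_t ~ N(0, t), P(B_t ≥ 0.96) = 1 − Φ(0.96/√t) = 1 − Φ(0.96/√8) = 1 − Φ(0.3394). So
  P(M_{8} ≥ 0.96) = 2(1 − Φ(0.3394)) ≈ 0.7343.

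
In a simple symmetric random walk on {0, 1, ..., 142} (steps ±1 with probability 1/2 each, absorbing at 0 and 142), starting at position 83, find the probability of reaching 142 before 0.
P(hit 142 before 0) = 83/142

Let u_k = P(hit 142 before 0 | start at k). Then u_0 = 0, u_142 = 1, and u_k = u_{k-1}/2 + u_{k+1}/2 for 1 ≤ k ≤ 141. This harmonic recurrence is solved by u_k = k/142, giving u_83 = 83/142.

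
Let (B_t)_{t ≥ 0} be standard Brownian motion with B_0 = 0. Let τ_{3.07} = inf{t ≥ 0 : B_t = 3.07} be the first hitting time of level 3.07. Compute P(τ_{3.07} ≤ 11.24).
P(τ_{3.07} ≤ 11.24) = 2(1 − Φ(3.07/√11.24)) = 2(1 − Φ(0.9157)) ≈ 0.3598

By the reflection principle for standard BM, P(τ_b ≤ t) = 2 · P(B_t ≥ b). Since B_t ~ N(0, t), P(B_t ≥ 3.07) = 1 − Φ(3.07/√t) = 1 − Φ(3.07/√11.24) = 1 − Φ(0.9157) ≈ 0.17991. Doubling: P(τ_{3.07} ≤ 11.24) ≈ 2 · 0.17991 = 0.35982 ≈ 0.3598.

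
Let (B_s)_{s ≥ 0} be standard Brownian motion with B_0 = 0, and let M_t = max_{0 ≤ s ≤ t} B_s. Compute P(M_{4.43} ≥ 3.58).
P(M_{4.43} ≥ 3.58) = 2·P(B_{4.43} ≥ 3.58) = 2(1 − Φ(3.58/√4.43)) ≈ 0.0890

By the reflection principle for Brownian motion, P(M_t ≥ a) = 2 · P(B_t ≥ a) for a ≥ 0. Since B_t ~ N(0, t), P(B_t ≥ 3.58) = 1 − Φ(3.58/√t) = 1 − Φ(3.58/√4.43) = 1 − Φ(1.7009). So
  P(M_{4.43} ≥ 3.58) = 2(1 − Φ(1.7009)) ≈ 0.0890.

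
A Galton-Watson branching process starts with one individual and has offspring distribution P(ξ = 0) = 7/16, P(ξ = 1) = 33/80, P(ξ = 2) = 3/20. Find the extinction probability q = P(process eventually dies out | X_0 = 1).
q = 1

Mean offspring μ = 0·7/16 + 1·33/80 + 2·3/20 = 57/80 ≤ 1. For μ ≤ 1 with offspring not concentrated at 1, the Galton-Watson process goes extinct almost surely, so q = 1.
(Algebraic check: The pgf is f(s) = 7/16 + 33/80·s + 3/20·s². The extinction probability q is the smallest fixed point of f in [0, 1]. Setting s = f(s):
  3/20·s² + (33/80 − 1)·s + 7/16 = 0
  3/20·s² − (7/16 + 3/20)·s + 7/16 = 0
which factors as (s − 1)·(3/20·s − 7/16) = 0, giving roots s = 1 and s = (7/16)/(3/20) = 35/12. Since 35/12 ≥ 1, the smallest root in [0, 1] is s = 1.)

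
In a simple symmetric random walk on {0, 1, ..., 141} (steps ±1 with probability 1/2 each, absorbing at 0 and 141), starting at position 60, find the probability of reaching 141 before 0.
P(hit 141 before 0) = 60/141 = 20/47

Let u_k = P(hit 141 before 0 | start at k). Then u_0 = 0, u_141 = 1, and u_k = u_{k-1}/2 + u_{k+1}/2 for 1 ≤ k ≤ 140. This harmonic recurrence is solved by u_k = k/141, giving u_60 = 60/141 = 20/47.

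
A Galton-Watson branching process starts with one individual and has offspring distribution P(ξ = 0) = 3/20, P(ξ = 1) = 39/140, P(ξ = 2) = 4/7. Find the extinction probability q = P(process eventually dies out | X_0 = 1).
q = 21/80

The pgf is f(s) = 3/20 + 39/140·s + 4/7·s². The extinction probability q is the smallest fixed point of f in [0, 1]. Setting s = f(s):
  4/7·s² + (39/140 − 1)·s + 3/20 = 0
  4/7·s² − (3/20 + 4/7)·s + 3/20 = 0
which factors as (s − 1)·(4/7·s − 3/20) = 0, giving roots s = 1 and s = (3/20)/(4/7) = 21/80.
Mean offspring μ = 39/140 + 2·4/7 = 199/140 > 1 (supercritical), so q < 1. The extinction probability is the smaller root: q = (3/20)/(4/7) = 21/80.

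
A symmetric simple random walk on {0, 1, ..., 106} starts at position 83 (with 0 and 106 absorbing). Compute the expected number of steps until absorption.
E[τ | X_0 = 83] = 1909

Let v_k = E[τ | X_0 = k]. Boundary: v_0 = v_106 = 0. Recurrence: v_k = 1 + (v_{k-1} + v_{k+1})/2 for 1 ≤ k ≤ 105. The particular solution to v_k − (v_{k-1} + v_{k+1})/2 = 1 is v_k = −k^2. Adding homogeneous solution A + B k and matching boundaries gives v_k = k (106 − k). Substituting k = 83: v_83 = 83 · 23 = 1909.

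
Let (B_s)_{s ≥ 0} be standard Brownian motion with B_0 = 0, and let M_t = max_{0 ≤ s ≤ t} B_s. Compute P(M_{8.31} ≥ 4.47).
P(M_{8.31} ≥ 4.47) = 2·P(B_{8.31} ≥ 4.47) = 2(1 − Φ(4.47/√8.31)) ≈ 0.1210

By the reflection principle for Brownian motion, P(M_t ≥ a) = 2 · P(B_t ≥ a) for a ≥ 0. Since B_t ~ N(0, t), P(B_t ≥ 4.47) = 1 − Φ(4.47/√t) = 1 − Φ(4.47/√8.31) = 1 − Φ(1.5506). So
  P(M_{8.31} ≥ 4.47) = 2(1 − Φ(1.5506)) ≈ 0.1210.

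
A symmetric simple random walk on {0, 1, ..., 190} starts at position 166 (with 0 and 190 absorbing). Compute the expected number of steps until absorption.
E[τ | X_0 = 166] = 3984

Let v_k = E[τ | X_0 = k]. Boundary: v_0 = v_190 = 0. Recurrence: v_k = 1 + (v_{k-1} + v_{k+1})/2 for 1 ≤ k ≤ 189. The particular solution to v_k − (v_{k-1} + v_{k+1})/2 = 1 is v_k = −k^2. Adding homogeneous solution A + B k and matching boundaries gives v_k = k (190 − k). Substituting k = 166: v_166 = 166 · 24 = 3984.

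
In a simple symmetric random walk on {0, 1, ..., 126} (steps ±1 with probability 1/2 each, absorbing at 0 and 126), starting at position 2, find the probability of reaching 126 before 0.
P(hit 126 before 0) = 2/126 = 1/63

Let u_k = P(hit 126 before 0 | start at k). Then u_0 = 0, u_126 = 1, and u_k = u_{k-1}/2 + u_{k+1}/2 for 1 ≤ k ≤ 125. This harmonic recurrence is solved by u_k = k/126, giving u_2 = 2/126 = 1/63.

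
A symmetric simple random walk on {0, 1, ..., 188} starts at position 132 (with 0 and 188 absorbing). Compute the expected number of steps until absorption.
E[τ | X_0 = 132] = 7392

Let v_k = E[τ | X_0 = k]. Boundary: v_0 = v_188 = 0. Recurrence: v_k = 1 + (v_{k-1} + v_{k+1})/2 for 1 ≤ k ≤ 187. The particular solution to v_k − (v_{k-1} + v_{k+1})/2 = 1 is v_k = −k^2. Adding homogeneous solution A + B k and matching boundaries gives v_k = k (188 − k). Substituting k = 132: v_132 = 132 · 56 = 7392.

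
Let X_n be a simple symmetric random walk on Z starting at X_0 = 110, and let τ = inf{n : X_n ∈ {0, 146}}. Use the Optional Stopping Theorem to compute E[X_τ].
E[X_τ] = 110

X_n is a martingale and τ is a bounded-mean stopping time (indeed τ is finite a.s. with bounded expectation since the walk is in a bounded region). By the OST, E[X_τ] = E[X_0] = 110. Equivalently: E[X_τ] = 146 · P(hit 146 first) + 0 · P(hit 0 first) = 146 · (110/146) = 110.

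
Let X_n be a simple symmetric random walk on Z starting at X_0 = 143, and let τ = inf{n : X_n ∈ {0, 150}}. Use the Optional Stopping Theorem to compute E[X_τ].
E[X_τ] = 143

X_n is a martingale and τ is a bounded-mean stopping time (indeed τ is finite a.s. with bounded expectation since the walk is in a bounded region). By the OST, E[X_τ] = E[X_0] = 143. Equivalently: E[X_τ] = 150 · P(hit 150 first) + 0 · P(hit 0 first) = 150 · (143/150) = 143.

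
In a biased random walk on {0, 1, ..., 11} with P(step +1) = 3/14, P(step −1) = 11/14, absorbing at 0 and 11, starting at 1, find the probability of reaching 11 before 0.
P(hit 11 before 0) = (1 − (11/3)^1) / (1 − (11/3)^11) = 59049/35663936683

Let u_k denote P(reach 11 before 0 | start at k). Boundary: u_0 = 0, u_11 = 1. Recurrence: u_k = 3/14·u_{k+1} + 11/14·u_{k-1} for 1 ≤ k ≤ 10. Try u_k = A + B·r^k with r = q/p = (11/14)/(3/14) = 11/3. Substitution satisfies the recurrence; boundary conditions give:
  u_k = (1 − r^k) / (1 − r^N) = (1 − (11/3)^1) / (1 − (11/3)^11) = 59049/35663936683.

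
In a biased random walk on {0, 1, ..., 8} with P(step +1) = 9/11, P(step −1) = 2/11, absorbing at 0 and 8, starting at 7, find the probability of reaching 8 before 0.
P(hit 8 before 0) = (1 − (2/9)^7) / (1 − (2/9)^8) = 6149367/6149495

Let u_k denote P(reach 8 before 0 | start at k). Boundary: u_0 = 0, u_8 = 1. Recurrence: u_k = 9/11·u_{k+1} + 2/11·u_{k-1} for 1 ≤ k ≤ 7. Try u_k = A + B·r^k with r = q/p = (2/11)/(9/11) = 2/9. Substitution satisfies the recurrence; boundary conditions give:
  u_k = (1 − r^k) / (1 − r^N) = (1 − (2/9)^7) / (1 − (2/9)^8) = 6149367/6149495.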